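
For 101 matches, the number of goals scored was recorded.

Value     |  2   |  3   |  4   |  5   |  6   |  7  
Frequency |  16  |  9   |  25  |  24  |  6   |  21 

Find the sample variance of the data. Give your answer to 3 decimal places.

2.767

Values: 2, 3, 4, 5, 6, 7
n = 101, Σfx = 462, mean = 4.5743
Σfx² = 2390
Σf(x − x̄)² = Σfx² − (Σfx)²/n = 2390 − 462²/101 = 276.6931
Sample variance = 276.6931 / 100 = 2.7669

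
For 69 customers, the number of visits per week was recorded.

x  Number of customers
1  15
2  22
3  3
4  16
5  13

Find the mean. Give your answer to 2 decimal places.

Values: 1, 2, 3, 4, 5
Σfx = 15×1 + 22×2 + 3×3 + 16×4 + 13×5 = 197
n = Σf = 69
Mean = 197 / 69 = 2.8551

2.86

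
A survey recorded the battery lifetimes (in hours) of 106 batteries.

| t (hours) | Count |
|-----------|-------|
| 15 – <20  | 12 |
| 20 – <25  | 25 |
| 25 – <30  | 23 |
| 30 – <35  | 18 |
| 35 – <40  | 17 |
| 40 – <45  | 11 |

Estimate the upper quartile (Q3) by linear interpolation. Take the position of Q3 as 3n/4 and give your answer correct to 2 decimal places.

35.44

Cumulative frequencies: 12, 37, 60, 78, 95, 106
n = 106; position = 3n/4 = 79.5.
This falls in the class 35 – <40: L = 35, F = 78, f = 17, h = 5.
Upper quartile ≈ 35 + ((79.5 − 78) / 17) × 5 = 35.4412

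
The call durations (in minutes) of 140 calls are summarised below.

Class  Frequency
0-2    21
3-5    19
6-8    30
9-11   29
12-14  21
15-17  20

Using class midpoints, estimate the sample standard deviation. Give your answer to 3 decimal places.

4.835

Midpoints: 1, 4, 7, 10, 13, 16
n = 140, Σfm = 1190, mean = 8.5000
Σfm² = 13364
Σf(m − x̄)² = Σfm² − (Σfm)²/n = 13364 − 1190²/140 = 3249.0000
Sample variance = 3249.0000 / 139 = 23.3741
Standard deviation = √23.3741 = 4.8347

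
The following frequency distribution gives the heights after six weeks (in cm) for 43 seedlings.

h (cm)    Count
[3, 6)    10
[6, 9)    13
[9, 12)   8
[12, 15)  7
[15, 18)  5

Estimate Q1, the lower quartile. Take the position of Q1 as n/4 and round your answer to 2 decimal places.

6.17

Cumulative frequencies: 10, 23, 31, 38, 43
n = 43; position = n/4 = 10.75.
This falls in the class [6, 9): L = 6, F = 10, f = 13, h = 3.
Lower quartile ≈ 6 + ((10.75 − 10) / 13) × 3 = 6.1731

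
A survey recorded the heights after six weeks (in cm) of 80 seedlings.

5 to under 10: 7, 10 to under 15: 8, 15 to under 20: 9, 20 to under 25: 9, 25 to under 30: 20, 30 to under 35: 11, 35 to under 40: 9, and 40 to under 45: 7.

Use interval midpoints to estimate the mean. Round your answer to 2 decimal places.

Midpoints: 7.5, 12.5, 17.5, 22.5, 27.5, 32.5, 37.5, 42.5
Σfm = 7×7.5 + 8×12.5 + 9×17.5 + 9×22.5 + 20×27.5 + 11×32.5 + 9×37.5 + 7×42.5 = 2055
n = Σf = 80
Mean = 2055 / 80 = 25.6875

25.69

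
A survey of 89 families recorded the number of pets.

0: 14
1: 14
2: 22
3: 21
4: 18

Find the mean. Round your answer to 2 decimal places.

2.17

Values: 0, 1, 2, 3, 4
Σfx = 14×0 + 14×1 + 22×2 + 21×3 + 18×4 = 193
n = Σf = 89
Mean = 193 / 89 = 2.1685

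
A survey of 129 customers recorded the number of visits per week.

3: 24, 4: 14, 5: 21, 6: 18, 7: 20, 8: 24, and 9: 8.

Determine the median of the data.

Cumulative frequencies: 24, 38, 59, 77, 97, 121, 129
n = 129, so the median is the value in position (n+1)/2 = 65.
Position 65 falls at value 6.

6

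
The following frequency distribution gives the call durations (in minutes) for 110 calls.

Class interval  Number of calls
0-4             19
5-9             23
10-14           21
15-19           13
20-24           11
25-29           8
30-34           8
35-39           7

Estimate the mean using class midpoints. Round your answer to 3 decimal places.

14.955

Midpoints: 2, 7, 12, 17, 22, 27, 32, 37
Σfm = 19×2 + 23×7 + 21×12 + 13×17 + 11×22 + 8×27 + 8×32 + 7×37 = 1645
n = Σf = 110
Mean = 1645 / 110 = 14.9545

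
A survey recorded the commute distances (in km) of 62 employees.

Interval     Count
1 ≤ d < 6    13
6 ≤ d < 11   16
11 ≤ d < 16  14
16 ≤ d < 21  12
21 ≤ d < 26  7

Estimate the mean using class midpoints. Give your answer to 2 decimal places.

12.21

Midpoints: 3.5, 8.5, 13.5, 18.5, 23.5
Σfm = 13×3.5 + 16×8.5 + 14×13.5 + 12×18.5 + 7×23.5 = 757
n = Σf = 62
Mean = 757 / 62 = 12.2097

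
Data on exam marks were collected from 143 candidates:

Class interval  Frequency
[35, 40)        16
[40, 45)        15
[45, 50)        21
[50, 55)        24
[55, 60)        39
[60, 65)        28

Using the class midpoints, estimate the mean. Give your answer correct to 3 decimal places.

52.360

Midpoints: 37.5, 42.5, 47.5, 52.5, 57.5, 62.5
Σfm = 16×37.5 + 15×42.5 + 21×47.5 + 24×52.5 + 39×57.5 + 28×62.5 = 7487.5
n = Σf = 143
Mean = 7487.5 / 143 = 52.3601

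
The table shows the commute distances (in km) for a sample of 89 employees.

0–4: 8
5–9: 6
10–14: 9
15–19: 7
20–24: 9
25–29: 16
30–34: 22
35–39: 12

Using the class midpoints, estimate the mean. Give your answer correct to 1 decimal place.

23.2

Midpoints: 2, 7, 12, 17, 22, 27, 32, 37
Σfm = 8×2 + 6×7 + 9×12 + 7×17 + 9×22 + 16×27 + 22×32 + 12×37 = 2063
n = Σf = 89
Mean = 2063 / 89 = 23.1798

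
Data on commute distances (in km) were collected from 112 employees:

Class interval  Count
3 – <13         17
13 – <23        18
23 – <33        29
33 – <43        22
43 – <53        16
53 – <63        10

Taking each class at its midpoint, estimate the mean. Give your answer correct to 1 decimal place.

Midpoints: 8, 18, 28, 38, 48, 58
Σfm = 17×8 + 18×18 + 29×28 + 22×38 + 16×48 + 10×58 = 3456
n = Σf = 112
Mean = 3456 / 112 = 30.8571

30.9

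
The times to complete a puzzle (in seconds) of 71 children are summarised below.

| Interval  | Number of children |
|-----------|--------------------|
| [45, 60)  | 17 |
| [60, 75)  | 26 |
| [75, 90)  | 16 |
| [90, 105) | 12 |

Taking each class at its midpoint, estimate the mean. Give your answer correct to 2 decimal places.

Midpoints: 52.5, 67.5, 82.5, 97.5
Σfm = 17×52.5 + 26×67.5 + 16×82.5 + 12×97.5 = 5137.5
n = Σf = 71
Mean = 5137.5 / 71 = 72.3592

72.36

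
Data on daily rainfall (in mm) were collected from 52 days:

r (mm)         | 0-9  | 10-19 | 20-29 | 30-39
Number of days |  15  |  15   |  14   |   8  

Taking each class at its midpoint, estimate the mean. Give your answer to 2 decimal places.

17.38

Midpoints: 4.5, 14.5, 24.5, 34.5
Σfm = 15×4.5 + 15×14.5 + 14×24.5 + 8×34.5 = 904
n = Σf = 52
Mean = 904 / 52 = 17.3846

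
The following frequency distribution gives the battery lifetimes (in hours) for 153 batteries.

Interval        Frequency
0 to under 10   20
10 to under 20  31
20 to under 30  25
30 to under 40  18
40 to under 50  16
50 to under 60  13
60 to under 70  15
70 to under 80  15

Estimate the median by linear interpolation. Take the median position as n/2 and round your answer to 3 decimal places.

Cumulative frequencies: 20, 51, 76, 94, 110, 123, 138, 153
n = 153; position = n/2 = 76.5.
This falls in the class 30 to under 40: L = 30, F = 76, f = 18, h = 10.
Median ≈ 30 + ((76.5 − 76) / 18) × 10 = 30.2778

30.278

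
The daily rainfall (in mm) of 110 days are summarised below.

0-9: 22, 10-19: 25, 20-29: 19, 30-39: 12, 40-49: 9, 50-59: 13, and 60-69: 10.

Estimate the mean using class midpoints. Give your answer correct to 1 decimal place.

28.1

Midpoints: 4.5, 14.5, 24.5, 34.5, 44.5, 54.5, 64.5
Σfm = 22×4.5 + 25×14.5 + 19×24.5 + 12×34.5 + 9×44.5 + 13×54.5 + 10×64.5 = 3095
n = Σf = 110
Mean = 3095 / 110 = 28.1364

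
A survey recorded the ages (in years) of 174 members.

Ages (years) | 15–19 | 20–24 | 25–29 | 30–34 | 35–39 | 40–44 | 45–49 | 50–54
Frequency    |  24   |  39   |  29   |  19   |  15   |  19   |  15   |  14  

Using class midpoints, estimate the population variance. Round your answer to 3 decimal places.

Midpoints: 17, 22, 27, 32, 37, 42, 47, 52
n = 174, Σfm = 5443, mean = 31.2816
Σfm² = 191451
Σf(m − x̄)² = Σfm² − (Σfm)²/n = 191451 − 5443²/174 = 21185.2011
Population variance = 21185.2011 / 174 = 121.7540

121.754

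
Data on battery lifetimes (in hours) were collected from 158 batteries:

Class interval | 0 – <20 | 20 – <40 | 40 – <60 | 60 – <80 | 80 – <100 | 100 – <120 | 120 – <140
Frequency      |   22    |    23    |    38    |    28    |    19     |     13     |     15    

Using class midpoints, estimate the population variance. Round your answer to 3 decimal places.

Midpoints: 10, 30, 50, 70, 90, 110, 130
n = 158, Σfm = 9860, mean = 62.4051
Σfm² = 819800
Σf(m − x̄)² = Σfm² − (Σfm)²/n = 819800 − 9860²/158 = 204486.0759
Population variance = 204486.0759 / 158 = 1294.2157

1294.216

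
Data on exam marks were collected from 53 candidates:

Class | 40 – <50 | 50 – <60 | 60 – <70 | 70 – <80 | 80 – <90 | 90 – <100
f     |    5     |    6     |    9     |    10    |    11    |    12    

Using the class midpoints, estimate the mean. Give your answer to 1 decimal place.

Midpoints: 45, 55, 65, 75, 85, 95
Σfm = 5×45 + 6×55 + 9×65 + 10×75 + 11×85 + 12×95 = 3965
n = Σf = 53
Mean = 3965 / 53 = 74.8113

74.8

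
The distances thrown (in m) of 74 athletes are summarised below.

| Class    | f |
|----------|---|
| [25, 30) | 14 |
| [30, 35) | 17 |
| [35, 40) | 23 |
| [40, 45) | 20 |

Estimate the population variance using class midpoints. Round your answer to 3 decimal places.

28.566

Midpoints: 27.5, 32.5, 37.5, 42.5
n = 74, Σfm = 2650, mean = 35.8108
Σfm² = 97012.5
Σf(m − x̄)² = Σfm² − (Σfm)²/n = 97012.5 − 2650²/74 = 2113.8514
Population variance = 2113.8514 / 74 = 28.5656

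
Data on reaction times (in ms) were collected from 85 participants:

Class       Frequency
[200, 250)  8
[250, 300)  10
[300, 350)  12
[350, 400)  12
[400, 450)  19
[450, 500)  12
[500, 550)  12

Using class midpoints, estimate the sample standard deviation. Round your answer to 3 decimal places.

Midpoints: 225, 275, 325, 375, 425, 475, 525
n = 85, Σfm = 33025, mean = 388.5294
Σfm² = 13563125
Σf(m − x̄)² = Σfm² − (Σfm)²/n = 13563125 − 33025²/85 = 731941.1765
Sample variance = 731941.1765 / 84 = 8713.5854
Standard deviation = √8713.5854 = 93.3466

93.347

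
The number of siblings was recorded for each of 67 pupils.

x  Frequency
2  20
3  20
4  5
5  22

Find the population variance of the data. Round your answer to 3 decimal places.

1.499

Values: 2, 3, 4, 5
n = 67, Σfx = 230, mean = 3.4328
Σfx² = 890
Σf(x − x̄)² = Σfx² − (Σfx)²/n = 890 − 230²/67 = 100.4478
Population variance = 100.4478 / 67 = 1.4992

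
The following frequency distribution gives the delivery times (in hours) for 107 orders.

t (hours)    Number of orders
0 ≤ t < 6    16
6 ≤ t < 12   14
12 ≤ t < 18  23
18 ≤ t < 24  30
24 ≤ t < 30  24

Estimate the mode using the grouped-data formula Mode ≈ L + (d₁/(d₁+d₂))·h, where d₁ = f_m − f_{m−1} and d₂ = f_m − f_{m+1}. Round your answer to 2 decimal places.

21.23

Modal class: 18 ≤ t < 24 (highest frequency 30).
d₁ = 30 − 23 = 7, d₂ = 30 − 24 = 6
Mode ≈ 18 + (7/(7+6)) × 6 = 18 + 3.2308 = 21.2308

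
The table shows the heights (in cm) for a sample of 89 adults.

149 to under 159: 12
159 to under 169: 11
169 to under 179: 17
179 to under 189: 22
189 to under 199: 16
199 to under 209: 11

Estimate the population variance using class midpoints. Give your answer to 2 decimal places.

240.02

Midpoints: 154, 164, 174, 184, 194, 204
n = 89, Σfm = 16006, mean = 179.8427
Σfm² = 2899924
Σf(m − x̄)² = Σfm² − (Σfm)²/n = 2899924 − 16006²/89 = 21361.7978
Population variance = 21361.7978 / 89 = 240.0202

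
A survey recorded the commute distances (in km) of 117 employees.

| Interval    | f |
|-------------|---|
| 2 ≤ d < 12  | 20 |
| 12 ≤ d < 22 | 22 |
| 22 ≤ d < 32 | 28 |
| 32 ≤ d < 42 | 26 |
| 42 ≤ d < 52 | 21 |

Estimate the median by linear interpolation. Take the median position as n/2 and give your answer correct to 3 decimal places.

Cumulative frequencies: 20, 42, 70, 96, 117
n = 117; position = n/2 = 58.5.
This falls in the class 22 ≤ d < 32: L = 22, F = 42, f = 28, h = 10.
Median ≈ 22 + ((58.5 − 42) / 28) × 10 = 27.8929

27.893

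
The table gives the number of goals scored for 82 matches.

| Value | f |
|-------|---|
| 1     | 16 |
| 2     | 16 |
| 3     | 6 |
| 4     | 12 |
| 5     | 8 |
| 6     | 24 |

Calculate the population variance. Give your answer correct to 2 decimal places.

Values: 1, 2, 3, 4, 5, 6
n = 82, Σfx = 298, mean = 3.6341
Σfx² = 1390
Σf(x − x̄)² = Σfx² − (Σfx)²/n = 1390 − 298²/82 = 307.0244
Population variance = 307.0244 / 82 = 3.7442

3.74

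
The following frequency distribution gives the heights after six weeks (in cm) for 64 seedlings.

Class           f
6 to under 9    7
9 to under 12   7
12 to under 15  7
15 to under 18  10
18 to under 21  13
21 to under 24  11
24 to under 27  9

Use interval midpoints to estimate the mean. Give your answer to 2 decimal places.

17.44

Midpoints: 7.5, 10.5, 13.5, 16.5, 19.5, 22.5, 25.5
Σfm = 7×7.5 + 7×10.5 + 7×13.5 + 10×16.5 + 13×19.5 + 11×22.5 + 9×25.5 = 1116
n = Σf = 64
Mean = 1116 / 64 = 17.4375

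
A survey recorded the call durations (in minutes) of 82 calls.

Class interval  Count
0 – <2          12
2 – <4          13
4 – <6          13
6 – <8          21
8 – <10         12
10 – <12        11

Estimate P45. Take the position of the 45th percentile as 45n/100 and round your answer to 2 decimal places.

Cumulative frequencies: 12, 25, 38, 59, 71, 82
n = 82; position = 45n/100 = 36.9.
This falls in the class 4 – <6: L = 4, F = 25, f = 13, h = 2.
45th percentile ≈ 4 + ((36.9 − 25) / 13) × 2 = 5.8308

5.83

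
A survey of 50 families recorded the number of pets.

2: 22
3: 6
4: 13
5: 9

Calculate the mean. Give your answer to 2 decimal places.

3.18

Values: 2, 3, 4, 5
Σfx = 22×2 + 6×3 + 13×4 + 9×5 = 159
n = Σf = 50
Mean = 159 / 50 = 3.1800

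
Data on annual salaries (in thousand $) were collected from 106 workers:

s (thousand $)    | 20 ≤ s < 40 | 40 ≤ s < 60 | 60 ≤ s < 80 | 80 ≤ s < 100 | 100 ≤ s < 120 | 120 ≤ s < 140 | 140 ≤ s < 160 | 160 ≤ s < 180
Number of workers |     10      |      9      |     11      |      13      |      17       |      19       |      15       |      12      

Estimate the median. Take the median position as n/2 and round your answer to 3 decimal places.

Cumulative frequencies: 10, 19, 30, 43, 60, 79, 94, 106
n = 106; position = n/2 = 53.
This falls in the class 100 ≤ s < 120: L = 100, F = 43, f = 17, h = 20.
Median ≈ 100 + ((53 − 43) / 17) × 20 = 111.7647

111.765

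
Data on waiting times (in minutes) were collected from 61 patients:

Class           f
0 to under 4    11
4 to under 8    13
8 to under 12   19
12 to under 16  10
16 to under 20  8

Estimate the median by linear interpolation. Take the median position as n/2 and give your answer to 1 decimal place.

Cumulative frequencies: 11, 24, 43, 53, 61
n = 61; position = n/2 = 30.5.
This falls in the class 8 to under 12: L = 8, F = 24, f = 19, h = 4.
Median ≈ 8 + ((30.5 − 24) / 19) × 4 = 9.3684

9.4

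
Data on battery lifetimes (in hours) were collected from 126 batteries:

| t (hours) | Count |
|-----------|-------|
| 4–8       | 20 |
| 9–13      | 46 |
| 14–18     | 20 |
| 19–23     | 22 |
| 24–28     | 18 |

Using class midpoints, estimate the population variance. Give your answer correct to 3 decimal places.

42.416

Midpoints: 6, 11, 16, 21, 26
n = 126, Σfm = 1876, mean = 14.8889
Σfm² = 33276
Σf(m − x̄)² = Σfm² − (Σfm)²/n = 33276 − 1876²/126 = 5344.4444
Population variance = 5344.4444 / 126 = 42.4162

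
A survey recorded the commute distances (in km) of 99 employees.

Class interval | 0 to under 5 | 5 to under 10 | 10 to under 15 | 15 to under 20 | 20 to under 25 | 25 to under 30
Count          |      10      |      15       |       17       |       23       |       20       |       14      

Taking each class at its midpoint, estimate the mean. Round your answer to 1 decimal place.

Midpoints: 2.5, 7.5, 12.5, 17.5, 22.5, 27.5
Σfm = 10×2.5 + 15×7.5 + 17×12.5 + 23×17.5 + 20×22.5 + 14×27.5 = 1587.5
n = Σf = 99
Mean = 1587.5 / 99 = 16.0354

16.0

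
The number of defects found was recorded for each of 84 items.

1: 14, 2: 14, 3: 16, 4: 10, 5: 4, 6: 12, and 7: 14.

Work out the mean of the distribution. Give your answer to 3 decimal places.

Values: 1, 2, 3, 4, 5, 6, 7
Σfx = 14×1 + 14×2 + 16×3 + 10×4 + 4×5 + 12×6 + 14×7 = 320
n = Σf = 84
Mean = 320 / 84 = 3.8095

3.810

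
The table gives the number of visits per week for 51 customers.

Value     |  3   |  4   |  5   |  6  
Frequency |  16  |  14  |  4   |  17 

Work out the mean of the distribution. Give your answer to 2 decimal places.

4.43

Values: 3, 4, 5, 6
Σfx = 16×3 + 14×4 + 4×5 + 17×6 = 226
n = Σf = 51
Mean = 226 / 51 = 4.4314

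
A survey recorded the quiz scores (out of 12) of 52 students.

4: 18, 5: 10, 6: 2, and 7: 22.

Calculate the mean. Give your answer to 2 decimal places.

Values: 4, 5, 6, 7
Σfx = 18×4 + 10×5 + 2×6 + 22×7 = 288
n = Σf = 52
Mean = 288 / 52 = 5.5385

5.54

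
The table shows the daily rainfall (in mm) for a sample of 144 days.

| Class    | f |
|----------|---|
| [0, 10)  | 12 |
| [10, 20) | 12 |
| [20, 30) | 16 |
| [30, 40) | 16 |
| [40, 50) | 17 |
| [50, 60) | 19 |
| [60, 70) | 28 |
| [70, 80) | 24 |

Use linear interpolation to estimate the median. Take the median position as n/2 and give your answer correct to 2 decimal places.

Cumulative frequencies: 12, 24, 40, 56, 73, 92, 120, 144
n = 144; position = n/2 = 72.
This falls in the class [40, 50): L = 40, F = 56, f = 17, h = 10.
Median ≈ 40 + ((72 − 56) / 17) × 10 = 49.4118

49.41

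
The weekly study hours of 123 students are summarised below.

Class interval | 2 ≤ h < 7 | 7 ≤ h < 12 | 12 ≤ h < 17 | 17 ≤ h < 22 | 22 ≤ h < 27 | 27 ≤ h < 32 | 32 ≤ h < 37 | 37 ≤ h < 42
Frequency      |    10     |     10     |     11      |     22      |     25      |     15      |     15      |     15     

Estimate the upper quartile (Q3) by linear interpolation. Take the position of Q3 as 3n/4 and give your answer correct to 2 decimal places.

31.75

Cumulative frequencies: 10, 20, 31, 53, 78, 93, 108, 123
n = 123; position = 3n/4 = 92.25.
This falls in the class 27 ≤ h < 32: L = 27, F = 78, f = 15, h = 5.
Upper quartile ≈ 27 + ((92.25 − 78) / 15) × 5 = 31.7500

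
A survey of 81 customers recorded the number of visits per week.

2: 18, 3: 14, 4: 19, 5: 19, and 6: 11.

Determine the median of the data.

Cumulative frequencies: 18, 32, 51, 70, 81
n = 81, so the median is the value in position (n+1)/2 = 41.
Position 41 falls at value 4.

4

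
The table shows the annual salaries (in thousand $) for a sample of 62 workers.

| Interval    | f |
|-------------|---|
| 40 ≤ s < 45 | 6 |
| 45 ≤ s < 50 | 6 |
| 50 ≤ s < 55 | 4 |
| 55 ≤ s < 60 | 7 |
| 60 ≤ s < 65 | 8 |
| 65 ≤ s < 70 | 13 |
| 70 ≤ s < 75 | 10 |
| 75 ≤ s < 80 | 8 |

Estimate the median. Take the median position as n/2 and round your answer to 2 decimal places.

65.00

Cumulative frequencies: 6, 12, 16, 23, 31, 44, 54, 62
n = 62; position = n/2 = 31.
This falls in the class 60 ≤ s < 65: L = 60, F = 23, f = 8, h = 5.
Median ≈ 60 + ((31 − 23) / 8) × 5 = 65.0000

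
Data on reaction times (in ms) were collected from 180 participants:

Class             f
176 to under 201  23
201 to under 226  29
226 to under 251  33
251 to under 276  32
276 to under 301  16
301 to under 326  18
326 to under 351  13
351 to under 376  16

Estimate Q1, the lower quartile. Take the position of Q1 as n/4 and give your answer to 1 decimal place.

Cumulative frequencies: 23, 52, 85, 117, 133, 151, 164, 180
n = 180; position = n/4 = 45.
This falls in the class 201 to under 226: L = 201, F = 23, f = 29, h = 25.
Lower quartile ≈ 201 + ((45 − 23) / 29) × 25 = 219.9655

220.0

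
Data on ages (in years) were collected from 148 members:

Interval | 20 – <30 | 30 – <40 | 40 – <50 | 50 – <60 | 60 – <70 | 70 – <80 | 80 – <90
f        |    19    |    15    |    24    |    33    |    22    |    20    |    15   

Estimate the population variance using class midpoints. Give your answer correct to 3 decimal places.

Midpoints: 25, 35, 45, 55, 65, 75, 85
n = 148, Σfm = 8100, mean = 54.7297
Σfm² = 492500
Σf(m − x̄)² = Σfm² − (Σfm)²/n = 492500 − 8100²/148 = 49189.1892
Population variance = 49189.1892 / 148 = 332.3594

332.359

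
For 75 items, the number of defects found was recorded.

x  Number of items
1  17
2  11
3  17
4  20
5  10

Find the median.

3

Cumulative frequencies: 17, 28, 45, 65, 75
n = 75, so the median is the value in position (n+1)/2 = 38.
Position 38 falls at value 3.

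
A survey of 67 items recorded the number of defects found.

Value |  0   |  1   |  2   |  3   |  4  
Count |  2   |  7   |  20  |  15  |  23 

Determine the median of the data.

Cumulative frequencies: 2, 9, 29, 44, 67
n = 67, so the median is the value in position (n+1)/2 = 34.
Position 34 falls at value 3.

3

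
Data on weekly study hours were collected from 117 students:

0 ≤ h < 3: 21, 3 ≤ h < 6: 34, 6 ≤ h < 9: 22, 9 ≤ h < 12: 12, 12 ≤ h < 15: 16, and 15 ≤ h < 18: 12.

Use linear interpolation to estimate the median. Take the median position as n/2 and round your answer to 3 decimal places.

6.477

Cumulative frequencies: 21, 55, 77, 89, 105, 117
n = 117; position = n/2 = 58.5.
This falls in the class 6 ≤ h < 9: L = 6, F = 55, f = 22, h = 3.
Median ≈ 6 + ((58.5 − 55) / 22) × 3 = 6.4773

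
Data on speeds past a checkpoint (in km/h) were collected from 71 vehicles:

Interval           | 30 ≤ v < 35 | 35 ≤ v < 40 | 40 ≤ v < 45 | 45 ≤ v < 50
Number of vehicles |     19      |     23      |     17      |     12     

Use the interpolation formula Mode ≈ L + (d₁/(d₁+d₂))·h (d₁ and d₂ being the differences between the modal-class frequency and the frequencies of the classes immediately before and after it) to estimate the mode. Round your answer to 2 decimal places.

37.00

Modal class: 35 ≤ v < 40 (highest frequency 23).
d₁ = 23 − 19 = 4, d₂ = 23 − 17 = 6
Mode ≈ 35 + (4/(4+6)) × 5 = 35 + 2.0000 = 37.0000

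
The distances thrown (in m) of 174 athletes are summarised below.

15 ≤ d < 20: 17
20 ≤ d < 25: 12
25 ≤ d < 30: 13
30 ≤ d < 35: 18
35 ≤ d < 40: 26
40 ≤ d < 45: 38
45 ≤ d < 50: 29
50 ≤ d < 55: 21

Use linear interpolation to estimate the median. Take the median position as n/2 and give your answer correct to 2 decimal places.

Cumulative frequencies: 17, 29, 42, 60, 86, 124, 153, 174
n = 174; position = n/2 = 87.
This falls in the class 40 ≤ d < 45: L = 40, F = 86, f = 38, h = 5.
Median ≈ 40 + ((87 − 86) / 38) × 5 = 40.1316

40.13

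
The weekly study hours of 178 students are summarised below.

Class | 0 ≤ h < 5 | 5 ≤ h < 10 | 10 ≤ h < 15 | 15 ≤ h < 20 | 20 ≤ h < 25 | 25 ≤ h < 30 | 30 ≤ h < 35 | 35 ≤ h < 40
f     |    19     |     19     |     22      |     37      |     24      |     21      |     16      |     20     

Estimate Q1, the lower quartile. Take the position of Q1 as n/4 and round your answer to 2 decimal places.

Cumulative frequencies: 19, 38, 60, 97, 121, 142, 158, 178
n = 178; position = n/4 = 44.5.
This falls in the class 10 ≤ h < 15: L = 10, F = 38, f = 22, h = 5.
Lower quartile ≈ 10 + ((44.5 − 38) / 22) × 5 = 11.4773

11.48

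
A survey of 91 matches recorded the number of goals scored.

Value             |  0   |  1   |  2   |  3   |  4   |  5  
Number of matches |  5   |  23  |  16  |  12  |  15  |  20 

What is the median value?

Cumulative frequencies: 5, 28, 44, 56, 71, 91
n = 91, so the median is the value in position (n+1)/2 = 46.
Position 46 falls at value 3.

3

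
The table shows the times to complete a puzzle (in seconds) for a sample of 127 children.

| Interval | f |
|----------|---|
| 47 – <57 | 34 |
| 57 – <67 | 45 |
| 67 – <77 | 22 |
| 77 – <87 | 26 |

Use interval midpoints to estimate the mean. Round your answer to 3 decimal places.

65.150

Midpoints: 52, 62, 72, 82
Σfm = 34×52 + 45×62 + 22×72 + 26×82 = 8274
n = Σf = 127
Mean = 8274 / 127 = 65.1496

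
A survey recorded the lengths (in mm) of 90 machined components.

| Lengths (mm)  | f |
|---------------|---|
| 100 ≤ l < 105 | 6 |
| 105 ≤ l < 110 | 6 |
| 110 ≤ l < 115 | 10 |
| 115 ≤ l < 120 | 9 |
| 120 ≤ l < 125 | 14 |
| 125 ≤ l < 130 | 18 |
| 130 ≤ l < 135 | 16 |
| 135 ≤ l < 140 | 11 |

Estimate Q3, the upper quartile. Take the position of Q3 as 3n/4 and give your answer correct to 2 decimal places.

131.41

Cumulative frequencies: 6, 12, 22, 31, 45, 63, 79, 90
n = 90; position = 3n/4 = 67.5.
This falls in the class 130 ≤ l < 135: L = 130, F = 63, f = 16, h = 5.
Upper quartile ≈ 130 + ((67.5 − 63) / 16) × 5 = 131.4062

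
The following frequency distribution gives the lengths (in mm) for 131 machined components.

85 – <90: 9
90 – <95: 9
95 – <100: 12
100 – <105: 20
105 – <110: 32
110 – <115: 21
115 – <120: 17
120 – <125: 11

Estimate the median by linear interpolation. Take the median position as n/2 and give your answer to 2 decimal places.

Cumulative frequencies: 9, 18, 30, 50, 82, 103, 120, 131
n = 131; position = n/2 = 65.5.
This falls in the class 105 – <110: L = 105, F = 50, f = 32, h = 5.
Median ≈ 105 + ((65.5 − 50) / 32) × 5 = 107.4219

107.42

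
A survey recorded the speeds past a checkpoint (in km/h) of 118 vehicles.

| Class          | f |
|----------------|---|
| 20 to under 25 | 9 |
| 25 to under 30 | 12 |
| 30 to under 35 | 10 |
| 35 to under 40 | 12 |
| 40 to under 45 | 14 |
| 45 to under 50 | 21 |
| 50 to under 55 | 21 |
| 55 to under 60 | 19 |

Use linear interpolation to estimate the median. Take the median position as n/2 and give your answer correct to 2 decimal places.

Cumulative frequencies: 9, 21, 31, 43, 57, 78, 99, 118
n = 118; position = n/2 = 59.
This falls in the class 45 to under 50: L = 45, F = 57, f = 21, h = 5.
Median ≈ 45 + ((59 − 57) / 21) × 5 = 45.4762

45.48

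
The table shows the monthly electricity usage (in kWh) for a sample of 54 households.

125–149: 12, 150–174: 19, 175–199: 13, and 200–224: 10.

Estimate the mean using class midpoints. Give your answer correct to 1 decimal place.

171.7

Midpoints: 137, 162, 187, 212
Σfm = 12×137 + 19×162 + 13×187 + 10×212 = 9273
n = Σf = 54
Mean = 9273 / 54 = 171.7222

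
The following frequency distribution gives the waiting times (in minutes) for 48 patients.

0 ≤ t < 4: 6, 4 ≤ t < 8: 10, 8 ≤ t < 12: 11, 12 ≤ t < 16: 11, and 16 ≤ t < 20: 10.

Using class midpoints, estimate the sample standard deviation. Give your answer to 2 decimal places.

5.33

Midpoints: 2, 6, 10, 14, 18
n = 48, Σfm = 516, mean = 10.7500
Σfm² = 6880
Σf(m − x̄)² = Σfm² − (Σfm)²/n = 6880 − 516²/48 = 1333.0000
Sample variance = 1333.0000 / 47 = 28.3617
Standard deviation = √28.3617 = 5.3256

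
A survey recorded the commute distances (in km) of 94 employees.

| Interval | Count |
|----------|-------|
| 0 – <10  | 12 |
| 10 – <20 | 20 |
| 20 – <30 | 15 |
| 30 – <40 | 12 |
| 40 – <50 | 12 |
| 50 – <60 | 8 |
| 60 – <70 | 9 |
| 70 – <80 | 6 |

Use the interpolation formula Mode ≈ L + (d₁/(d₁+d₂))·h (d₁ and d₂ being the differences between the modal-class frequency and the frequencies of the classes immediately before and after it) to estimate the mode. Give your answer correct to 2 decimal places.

Modal class: 10 – <20 (highest frequency 20).
d₁ = 20 − 12 = 8, d₂ = 20 − 15 = 5
Mode ≈ 10 + (8/(8+5)) × 10 = 10 + 6.1538 = 16.1538

16.15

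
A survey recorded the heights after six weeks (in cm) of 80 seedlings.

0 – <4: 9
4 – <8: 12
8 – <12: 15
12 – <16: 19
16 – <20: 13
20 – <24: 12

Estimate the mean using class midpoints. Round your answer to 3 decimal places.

Midpoints: 2, 6, 10, 14, 18, 22
Σfm = 9×2 + 12×6 + 15×10 + 19×14 + 13×18 + 12×22 = 1004
n = Σf = 80
Mean = 1004 / 80 = 12.5500

12.550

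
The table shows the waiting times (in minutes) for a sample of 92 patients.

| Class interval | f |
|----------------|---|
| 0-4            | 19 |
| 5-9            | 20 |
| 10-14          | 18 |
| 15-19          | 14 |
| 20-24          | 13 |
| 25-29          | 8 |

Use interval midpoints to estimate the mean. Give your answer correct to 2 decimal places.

Midpoints: 2, 7, 12, 17, 22, 27
Σfm = 19×2 + 20×7 + 18×12 + 14×17 + 13×22 + 8×27 = 1134
n = Σf = 92
Mean = 1134 / 92 = 12.3261

12.33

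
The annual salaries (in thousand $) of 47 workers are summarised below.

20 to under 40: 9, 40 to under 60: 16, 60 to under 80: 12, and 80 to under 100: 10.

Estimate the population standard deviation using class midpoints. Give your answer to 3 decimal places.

Midpoints: 30, 50, 70, 90
n = 47, Σfm = 2810, mean = 59.7872
Σfm² = 187900
Σf(m − x̄)² = Σfm² − (Σfm)²/n = 187900 − 2810²/47 = 19897.8723
Population variance = 19897.8723 / 47 = 423.3590
Standard deviation = √423.3590 = 20.5757

20.576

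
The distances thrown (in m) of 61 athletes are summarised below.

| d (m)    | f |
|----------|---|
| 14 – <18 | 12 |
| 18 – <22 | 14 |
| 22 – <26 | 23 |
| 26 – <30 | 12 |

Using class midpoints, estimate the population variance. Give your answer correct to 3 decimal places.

Midpoints: 16, 20, 24, 28
n = 61, Σfm = 1360, mean = 22.2951
Σfm² = 31328
Σf(m − x̄)² = Σfm² − (Σfm)²/n = 31328 − 1360²/61 = 1006.6885
Population variance = 1006.6885 / 61 = 16.5031

16.503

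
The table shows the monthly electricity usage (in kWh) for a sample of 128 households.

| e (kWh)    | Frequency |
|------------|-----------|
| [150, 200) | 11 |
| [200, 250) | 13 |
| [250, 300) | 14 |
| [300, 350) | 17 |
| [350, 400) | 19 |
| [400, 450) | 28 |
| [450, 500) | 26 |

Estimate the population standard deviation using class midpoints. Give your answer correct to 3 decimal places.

96.825

Midpoints: 175, 225, 275, 325, 375, 425, 475
n = 128, Σfm = 45600, mean = 356.2500
Σfm² = 17445000
Σf(m − x̄)² = Σfm² − (Σfm)²/n = 17445000 − 45600²/128 = 1200000.0000
Population variance = 1200000.0000 / 128 = 9375.0000
Standard deviation = √9375.0000 = 96.8246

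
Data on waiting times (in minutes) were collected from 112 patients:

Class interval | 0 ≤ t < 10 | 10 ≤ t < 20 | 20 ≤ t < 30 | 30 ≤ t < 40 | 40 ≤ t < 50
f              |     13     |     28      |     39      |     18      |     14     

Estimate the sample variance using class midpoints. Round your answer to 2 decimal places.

Midpoints: 5, 15, 25, 35, 45
n = 112, Σfm = 2720, mean = 24.2857
Σfm² = 81400
Σf(m − x̄)² = Σfm² − (Σfm)²/n = 81400 − 2720²/112 = 15342.8571
Sample variance = 15342.8571 / 111 = 138.2239

138.22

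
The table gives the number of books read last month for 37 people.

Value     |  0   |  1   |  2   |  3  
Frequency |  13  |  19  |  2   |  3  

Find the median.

1

Cumulative frequencies: 13, 32, 34, 37
n = 37, so the median is the value in position (n+1)/2 = 19.
Position 19 falls at value 1.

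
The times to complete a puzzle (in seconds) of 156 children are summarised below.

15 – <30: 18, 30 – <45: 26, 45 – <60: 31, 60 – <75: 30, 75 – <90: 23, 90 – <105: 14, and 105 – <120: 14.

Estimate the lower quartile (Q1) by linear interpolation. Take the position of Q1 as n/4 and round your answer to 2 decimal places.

Cumulative frequencies: 18, 44, 75, 105, 128, 142, 156
n = 156; position = n/4 = 39.
This falls in the class 30 – <45: L = 30, F = 18, f = 26, h = 15.
Lower quartile ≈ 30 + ((39 − 18) / 26) × 15 = 42.1154

42.12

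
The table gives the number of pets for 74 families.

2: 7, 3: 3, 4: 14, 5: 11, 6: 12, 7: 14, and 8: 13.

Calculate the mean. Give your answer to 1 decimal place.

5.5

Values: 2, 3, 4, 5, 6, 7, 8
Σfx = 7×2 + 3×3 + 14×4 + 11×5 + 12×6 + 14×7 + 13×8 = 408
n = Σf = 74
Mean = 408 / 74 = 5.5135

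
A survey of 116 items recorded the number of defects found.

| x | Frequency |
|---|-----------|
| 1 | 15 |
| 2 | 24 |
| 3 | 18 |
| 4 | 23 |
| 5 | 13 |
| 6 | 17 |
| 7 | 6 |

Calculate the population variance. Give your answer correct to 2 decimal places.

3.15

Values: 1, 2, 3, 4, 5, 6, 7
n = 116, Σfx = 418, mean = 3.6034
Σfx² = 1872
Σf(x − x̄)² = Σfx² − (Σfx)²/n = 1872 − 418²/116 = 365.7586
Population variance = 365.7586 / 116 = 3.1531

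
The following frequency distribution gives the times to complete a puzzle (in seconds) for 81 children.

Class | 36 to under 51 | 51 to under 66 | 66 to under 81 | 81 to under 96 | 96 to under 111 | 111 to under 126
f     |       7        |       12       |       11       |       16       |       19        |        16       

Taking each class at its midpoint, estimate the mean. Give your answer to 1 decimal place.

Midpoints: 43.5, 58.5, 73.5, 88.5, 103.5, 118.5
Σfm = 7×43.5 + 12×58.5 + 11×73.5 + 16×88.5 + 19×103.5 + 16×118.5 = 7093.5
n = Σf = 81
Mean = 7093.5 / 81 = 87.5741

87.6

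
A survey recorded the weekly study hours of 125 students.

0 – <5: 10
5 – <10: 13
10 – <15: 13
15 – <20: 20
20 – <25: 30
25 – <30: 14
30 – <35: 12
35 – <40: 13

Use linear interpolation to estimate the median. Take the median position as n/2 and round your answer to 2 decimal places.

Cumulative frequencies: 10, 23, 36, 56, 86, 100, 112, 125
n = 125; position = n/2 = 62.5.
This falls in the class 20 – <25: L = 20, F = 56, f = 30, h = 5.
Median ≈ 20 + ((62.5 − 56) / 30) × 5 = 21.0833

21.08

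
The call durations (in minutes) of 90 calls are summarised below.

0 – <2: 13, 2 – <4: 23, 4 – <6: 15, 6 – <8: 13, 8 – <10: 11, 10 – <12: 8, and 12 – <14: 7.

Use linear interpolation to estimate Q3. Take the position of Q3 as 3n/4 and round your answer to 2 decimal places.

Cumulative frequencies: 13, 36, 51, 64, 75, 83, 90
n = 90; position = 3n/4 = 67.5.
This falls in the class 8 – <10: L = 8, F = 64, f = 11, h = 2.
Upper quartile ≈ 8 + ((67.5 − 64) / 11) × 2 = 8.6364

8.64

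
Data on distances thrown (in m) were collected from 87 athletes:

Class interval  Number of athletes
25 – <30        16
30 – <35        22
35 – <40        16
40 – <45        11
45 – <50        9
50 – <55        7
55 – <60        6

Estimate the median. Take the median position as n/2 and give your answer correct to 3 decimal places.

Cumulative frequencies: 16, 38, 54, 65, 74, 81, 87
n = 87; position = n/2 = 43.5.
This falls in the class 35 – <40: L = 35, F = 38, f = 16, h = 5.
Median ≈ 35 + ((43.5 − 38) / 16) × 5 = 36.7188

36.719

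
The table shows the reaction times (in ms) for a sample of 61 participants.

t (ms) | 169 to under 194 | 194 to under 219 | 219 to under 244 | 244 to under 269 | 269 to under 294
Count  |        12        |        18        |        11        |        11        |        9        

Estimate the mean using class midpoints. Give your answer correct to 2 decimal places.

226.17

Midpoints: 181.5, 206.5, 231.5, 256.5, 281.5
Σfm = 12×181.5 + 18×206.5 + 11×231.5 + 11×256.5 + 9×281.5 = 13796.5
n = Σf = 61
Mean = 13796.5 / 61 = 226.1721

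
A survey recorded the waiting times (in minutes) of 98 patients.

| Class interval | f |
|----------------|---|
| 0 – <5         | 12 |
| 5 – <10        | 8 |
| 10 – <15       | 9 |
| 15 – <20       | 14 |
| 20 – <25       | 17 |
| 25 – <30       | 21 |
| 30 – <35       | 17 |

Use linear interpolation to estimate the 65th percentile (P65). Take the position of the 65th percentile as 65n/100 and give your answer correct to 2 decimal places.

25.88

Cumulative frequencies: 12, 20, 29, 43, 60, 81, 98
n = 98; position = 65n/100 = 63.7.
This falls in the class 25 – <30: L = 25, F = 60, f = 21, h = 5.
65th percentile ≈ 25 + ((63.7 − 60) / 21) × 5 = 25.8810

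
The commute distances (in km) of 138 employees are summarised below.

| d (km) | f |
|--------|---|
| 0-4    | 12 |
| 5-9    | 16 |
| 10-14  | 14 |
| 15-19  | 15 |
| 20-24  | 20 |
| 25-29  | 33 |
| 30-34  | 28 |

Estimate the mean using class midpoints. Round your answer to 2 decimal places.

20.19

Midpoints: 2, 7, 12, 17, 22, 27, 32
Σfm = 12×2 + 16×7 + 14×12 + 15×17 + 20×22 + 33×27 + 28×32 = 2786
n = Σf = 138
Mean = 2786 / 138 = 20.1884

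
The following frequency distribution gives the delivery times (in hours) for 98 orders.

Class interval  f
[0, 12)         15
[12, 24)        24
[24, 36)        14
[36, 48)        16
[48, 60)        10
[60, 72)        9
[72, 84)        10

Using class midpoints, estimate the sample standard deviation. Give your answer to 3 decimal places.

Midpoints: 6, 18, 30, 42, 54, 66, 78
n = 98, Σfm = 3528, mean = 36.0000
Σfm² = 178344
Σf(m − x̄)² = Σfm² − (Σfm)²/n = 178344 − 3528²/98 = 51336.0000
Sample variance = 51336.0000 / 97 = 529.2371
Standard deviation = √529.2371 = 23.0052

23.005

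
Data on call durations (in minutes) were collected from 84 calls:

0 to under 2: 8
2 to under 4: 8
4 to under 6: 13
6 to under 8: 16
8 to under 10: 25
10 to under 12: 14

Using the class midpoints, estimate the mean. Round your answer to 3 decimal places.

7.000

Midpoints: 1, 3, 5, 7, 9, 11
Σfm = 8×1 + 8×3 + 13×5 + 16×7 + 25×9 + 14×11 = 588
n = Σf = 84
Mean = 588 / 84 = 7.0000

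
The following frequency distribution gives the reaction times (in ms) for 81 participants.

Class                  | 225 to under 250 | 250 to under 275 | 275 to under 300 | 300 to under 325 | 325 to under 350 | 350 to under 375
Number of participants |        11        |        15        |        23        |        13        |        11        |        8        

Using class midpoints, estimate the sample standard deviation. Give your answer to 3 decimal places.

37.710

Midpoints: 237.5, 262.5, 287.5, 312.5, 337.5, 362.5
n = 81, Σfm = 23837.5, mean = 294.2901
Σfm² = 7128906.25
Σf(m − x̄)² = Σfm² − (Σfm)²/n = 7128906.25 − 23837.5²/81 = 113765.4321
Sample variance = 113765.4321 / 80 = 1422.0679
Standard deviation = √1422.0679 = 37.7103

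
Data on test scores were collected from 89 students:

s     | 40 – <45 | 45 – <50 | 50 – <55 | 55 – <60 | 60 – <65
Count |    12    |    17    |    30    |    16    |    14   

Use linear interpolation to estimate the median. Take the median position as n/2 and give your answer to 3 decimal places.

Cumulative frequencies: 12, 29, 59, 75, 89
n = 89; position = n/2 = 44.5.
This falls in the class 50 – <55: L = 50, F = 29, f = 30, h = 5.
Median ≈ 50 + ((44.5 − 29) / 30) × 5 = 52.5833

52.583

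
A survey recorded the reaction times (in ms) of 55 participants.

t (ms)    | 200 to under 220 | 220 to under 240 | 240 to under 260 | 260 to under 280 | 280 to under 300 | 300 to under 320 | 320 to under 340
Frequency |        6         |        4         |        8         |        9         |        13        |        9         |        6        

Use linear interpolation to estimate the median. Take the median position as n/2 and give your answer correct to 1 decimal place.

280.8

Cumulative frequencies: 6, 10, 18, 27, 40, 49, 55
n = 55; position = n/2 = 27.5.
This falls in the class 280 to under 300: L = 280, F = 27, f = 13, h = 20.
Median ≈ 280 + ((27.5 − 27) / 13) × 20 = 280.7692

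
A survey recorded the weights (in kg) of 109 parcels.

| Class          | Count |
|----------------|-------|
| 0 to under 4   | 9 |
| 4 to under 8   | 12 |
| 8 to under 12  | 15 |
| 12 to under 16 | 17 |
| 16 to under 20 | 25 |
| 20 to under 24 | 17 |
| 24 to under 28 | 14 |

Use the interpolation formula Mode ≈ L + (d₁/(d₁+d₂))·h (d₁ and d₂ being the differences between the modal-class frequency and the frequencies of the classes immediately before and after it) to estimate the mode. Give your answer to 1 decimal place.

18.0

Modal class: 16 to under 20 (highest frequency 25).
d₁ = 25 − 17 = 8, d₂ = 25 − 17 = 8
Mode ≈ 16 + (8/(8+8)) × 4 = 16 + 2.0000 = 18.0000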